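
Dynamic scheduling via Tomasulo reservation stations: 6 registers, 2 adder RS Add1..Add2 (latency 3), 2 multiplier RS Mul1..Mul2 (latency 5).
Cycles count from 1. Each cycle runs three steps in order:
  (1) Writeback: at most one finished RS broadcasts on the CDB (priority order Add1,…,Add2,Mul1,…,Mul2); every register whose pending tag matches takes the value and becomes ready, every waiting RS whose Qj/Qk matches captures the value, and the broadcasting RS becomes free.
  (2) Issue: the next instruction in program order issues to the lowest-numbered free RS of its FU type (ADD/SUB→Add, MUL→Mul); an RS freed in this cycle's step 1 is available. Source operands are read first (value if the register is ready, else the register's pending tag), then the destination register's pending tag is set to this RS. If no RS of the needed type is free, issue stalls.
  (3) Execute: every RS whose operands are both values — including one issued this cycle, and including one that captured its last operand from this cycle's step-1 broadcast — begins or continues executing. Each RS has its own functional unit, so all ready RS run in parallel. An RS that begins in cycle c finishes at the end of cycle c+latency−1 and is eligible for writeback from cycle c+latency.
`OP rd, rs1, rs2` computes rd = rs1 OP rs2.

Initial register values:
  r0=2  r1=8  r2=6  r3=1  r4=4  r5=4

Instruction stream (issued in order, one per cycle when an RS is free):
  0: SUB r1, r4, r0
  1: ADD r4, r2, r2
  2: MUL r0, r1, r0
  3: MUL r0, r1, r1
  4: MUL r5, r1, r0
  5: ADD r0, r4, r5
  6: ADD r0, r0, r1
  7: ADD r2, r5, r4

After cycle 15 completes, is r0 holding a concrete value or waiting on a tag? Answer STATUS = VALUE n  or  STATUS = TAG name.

cycle 1: issue SUB r1<-Add1 // r0:2,r1:Add1,r2:6,r3:1,r4:4,r5:4
cycle 2: issue ADD r4<-Add2 // r0:2,r1:Add1,r2:6,r3:1,r4:Add2,r5:4
cycle 3: issue MUL r0<-Mul1 // r0:Mul1,r1:Add1,r2:6,r3:1,r4:Add2,r5:4
cycle 4: CDB Add1=2; issue MUL r0<-Mul2 // r0:Mul2,r1:2,r2:6,r3:1,r4:Add2,r5:4
cycle 5: CDB Add2=12; stall // r0:Mul2,r1:2,r2:6,r3:1,r4:12,r5:4
cycle 6: stall // r0:Mul2,r1:2,r2:6,r3:1,r4:12,r5:4
cycle 7: stall // r0:Mul2,r1:2,r2:6,r3:1,r4:12,r5:4
cycle 8: stall // r0:Mul2,r1:2,r2:6,r3:1,r4:12,r5:4
cycle 9: CDB Mul1=4; issue MUL r5<-Mul1 // r0:Mul2,r1:2,r2:6,r3:1,r4:12,r5:Mul1
cycle 10: CDB Mul2=4; issue ADD r0<-Add1 // r0:Add1,r1:2,r2:6,r3:1,r4:12,r5:Mul1
cycle 11: issue ADD r0<-Add2 // r0:Add2,r1:2,r2:6,r3:1,r4:12,r5:Mul1
cycle 12: stall // r0:Add2,r1:2,r2:6,r3:1,r4:12,r5:Mul1
cycle 13: stall // r0:Add2,r1:2,r2:6,r3:1,r4:12,r5:Mul1
cycle 14: stall // r0:Add2,r1:2,r2:6,r3:1,r4:12,r5:Mul1
cycle 15: CDB Mul1=8; stall // r0:Add2,r1:2,r2:6,r3:1,r4:12,r5:8

STATUS = TAG Add2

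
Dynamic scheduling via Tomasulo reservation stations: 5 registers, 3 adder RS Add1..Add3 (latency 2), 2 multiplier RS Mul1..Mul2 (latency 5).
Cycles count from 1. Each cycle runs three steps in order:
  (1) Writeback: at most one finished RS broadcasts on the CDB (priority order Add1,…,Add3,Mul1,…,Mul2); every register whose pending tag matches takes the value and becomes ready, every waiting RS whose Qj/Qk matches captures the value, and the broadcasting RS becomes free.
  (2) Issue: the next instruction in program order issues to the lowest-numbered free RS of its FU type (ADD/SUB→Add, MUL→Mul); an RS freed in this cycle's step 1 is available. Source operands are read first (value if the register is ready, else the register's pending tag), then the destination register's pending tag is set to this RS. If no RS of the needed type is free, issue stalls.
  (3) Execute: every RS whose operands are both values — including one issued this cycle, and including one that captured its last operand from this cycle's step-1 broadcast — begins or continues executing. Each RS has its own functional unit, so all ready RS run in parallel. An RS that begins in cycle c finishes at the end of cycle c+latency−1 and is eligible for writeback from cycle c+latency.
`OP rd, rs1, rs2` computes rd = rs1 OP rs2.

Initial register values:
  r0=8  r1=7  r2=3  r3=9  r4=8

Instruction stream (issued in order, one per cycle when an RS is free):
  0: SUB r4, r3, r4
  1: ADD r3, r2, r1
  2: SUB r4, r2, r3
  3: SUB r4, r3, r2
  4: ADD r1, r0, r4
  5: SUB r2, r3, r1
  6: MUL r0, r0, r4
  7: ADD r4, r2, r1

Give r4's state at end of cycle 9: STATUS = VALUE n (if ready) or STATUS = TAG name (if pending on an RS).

cycle 1: issue SUB r4<-Add1 // r0:8,r1:7,r2:3,r3:9,r4:Add1
cycle 2: issue ADD r3<-Add2 // r0:8,r1:7,r2:3,r3:Add2,r4:Add1
cycle 3: CDB Add1=1; issue SUB r4<-Add1 // r0:8,r1:7,r2:3,r3:Add2,r4:Add1
cycle 4: CDB Add2=10; issue SUB r4<-Add2 // r0:8,r1:7,r2:3,r3:10,r4:Add2
cycle 5: issue ADD r1<-Add3 // r0:8,r1:Add3,r2:3,r3:10,r4:Add2
cycle 6: CDB Add1=-7; issue SUB r2<-Add1 // r0:8,r1:Add3,r2:Add1,r3:10,r4:Add2
cycle 7: CDB Add2=7; issue MUL r0<-Mul1 // r0:Mul1,r1:Add3,r2:Add1,r3:10,r4:7
cycle 8: issue ADD r4<-Add2 // r0:Mul1,r1:Add3,r2:Add1,r3:10,r4:Add2
cycle 9: CDB Add3=15 // r0:Mul1,r1:15,r2:Add1,r3:10,r4:Add2

STATUS = TAG Add2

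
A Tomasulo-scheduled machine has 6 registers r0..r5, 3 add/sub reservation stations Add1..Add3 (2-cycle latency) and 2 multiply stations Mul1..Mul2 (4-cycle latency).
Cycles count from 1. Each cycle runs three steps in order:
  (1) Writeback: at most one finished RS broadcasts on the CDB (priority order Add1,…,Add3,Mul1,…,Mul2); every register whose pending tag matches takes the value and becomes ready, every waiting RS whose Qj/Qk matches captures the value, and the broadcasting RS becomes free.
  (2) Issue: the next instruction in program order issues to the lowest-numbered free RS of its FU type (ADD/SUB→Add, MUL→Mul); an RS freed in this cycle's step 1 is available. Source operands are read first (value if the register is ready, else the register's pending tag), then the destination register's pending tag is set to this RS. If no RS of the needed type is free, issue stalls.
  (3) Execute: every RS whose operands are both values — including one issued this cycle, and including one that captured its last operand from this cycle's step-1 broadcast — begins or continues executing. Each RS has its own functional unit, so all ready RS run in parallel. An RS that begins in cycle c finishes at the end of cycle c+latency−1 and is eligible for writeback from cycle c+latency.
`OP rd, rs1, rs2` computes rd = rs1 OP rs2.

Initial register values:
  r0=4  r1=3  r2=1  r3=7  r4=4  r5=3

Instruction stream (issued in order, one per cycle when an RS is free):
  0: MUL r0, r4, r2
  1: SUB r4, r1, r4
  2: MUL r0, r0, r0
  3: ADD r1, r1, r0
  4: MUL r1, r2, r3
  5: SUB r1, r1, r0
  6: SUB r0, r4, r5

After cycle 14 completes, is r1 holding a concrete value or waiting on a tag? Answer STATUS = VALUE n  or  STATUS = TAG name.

STATUS = VALUE -9

  c1: issue MUL r0<-Mul1  regs: r0:Mul1,r1:3,r2:1,r3:7,r4:4,r5:3
  c2: issue SUB r4<-Add1  regs: r0:Mul1,r1:3,r2:1,r3:7,r4:Add1,r5:3
  c3: issue MUL r0<-Mul2  regs: r0:Mul2,r1:3,r2:1,r3:7,r4:Add1,r5:3
  c4: CDB Add1=-1; issue ADD r1<-Add1  regs: r0:Mul2,r1:Add1,r2:1,r3:7,r4:-1,r5:3
  c5: CDB Mul1=4; issue MUL r1<-Mul1  regs: r0:Mul2,r1:Mul1,r2:1,r3:7,r4:-1,r5:3
  c6: issue SUB r1<-Add2  regs: r0:Mul2,r1:Add2,r2:1,r3:7,r4:-1,r5:3
  c7: issue SUB r0<-Add3  regs: r0:Add3,r1:Add2,r2:1,r3:7,r4:-1,r5:3
  c8: -  regs: r0:Add3,r1:Add2,r2:1,r3:7,r4:-1,r5:3
  c9: CDB Add3=-4  regs: r0:-4,r1:Add2,r2:1,r3:7,r4:-1,r5:3
  c10: CDB Mul1=7  regs: r0:-4,r1:Add2,r2:1,r3:7,r4:-1,r5:3
  c11: CDB Mul2=16  regs: r0:-4,r1:Add2,r2:1,r3:7,r4:-1,r5:3
  c12: -  regs: r0:-4,r1:Add2,r2:1,r3:7,r4:-1,r5:3
  c13: CDB Add1=19  regs: r0:-4,r1:Add2,r2:1,r3:7,r4:-1,r5:3
  c14: CDB Add2=-9  regs: r0:-4,r1:-9,r2:1,r3:7,r4:-1,r5:3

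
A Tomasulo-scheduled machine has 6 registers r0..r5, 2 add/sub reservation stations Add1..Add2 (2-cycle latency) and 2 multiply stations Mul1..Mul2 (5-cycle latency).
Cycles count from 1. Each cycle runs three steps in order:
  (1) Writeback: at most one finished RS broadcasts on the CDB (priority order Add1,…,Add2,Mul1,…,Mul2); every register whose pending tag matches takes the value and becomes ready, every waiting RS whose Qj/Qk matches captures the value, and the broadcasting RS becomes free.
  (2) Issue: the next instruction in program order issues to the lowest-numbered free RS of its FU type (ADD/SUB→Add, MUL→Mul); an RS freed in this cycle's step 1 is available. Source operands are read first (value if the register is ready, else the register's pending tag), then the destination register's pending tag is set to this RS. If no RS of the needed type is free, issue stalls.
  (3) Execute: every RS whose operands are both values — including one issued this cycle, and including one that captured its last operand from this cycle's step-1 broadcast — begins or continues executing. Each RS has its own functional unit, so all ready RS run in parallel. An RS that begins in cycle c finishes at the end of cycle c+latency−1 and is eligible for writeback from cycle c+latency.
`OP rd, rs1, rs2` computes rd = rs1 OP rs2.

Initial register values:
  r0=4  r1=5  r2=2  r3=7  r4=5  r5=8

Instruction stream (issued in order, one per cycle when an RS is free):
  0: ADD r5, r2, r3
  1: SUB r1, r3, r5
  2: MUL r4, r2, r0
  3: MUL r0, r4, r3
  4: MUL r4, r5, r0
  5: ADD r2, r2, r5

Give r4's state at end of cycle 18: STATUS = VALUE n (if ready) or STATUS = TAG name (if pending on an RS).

  c1: issue ADD r5<-Add1  regs: r0:4,r1:5,r2:2,r3:7,r4:5,r5:Add1
  c2: issue SUB r1<-Add2  regs: r0:4,r1:Add2,r2:2,r3:7,r4:5,r5:Add1
  c3: CDB Add1=9; issue MUL r4<-Mul1  regs: r0:4,r1:Add2,r2:2,r3:7,r4:Mul1,r5:9
  c4: issue MUL r0<-Mul2  regs: r0:Mul2,r1:Add2,r2:2,r3:7,r4:Mul1,r5:9
  c5: CDB Add2=-2; stall  regs: r0:Mul2,r1:-2,r2:2,r3:7,r4:Mul1,r5:9
  c6: stall  regs: r0:Mul2,r1:-2,r2:2,r3:7,r4:Mul1,r5:9
  c7: stall  regs: r0:Mul2,r1:-2,r2:2,r3:7,r4:Mul1,r5:9
  c8: CDB Mul1=8; issue MUL r4<-Mul1  regs: r0:Mul2,r1:-2,r2:2,r3:7,r4:Mul1,r5:9
  c9: issue ADD r2<-Add1  regs: r0:Mul2,r1:-2,r2:Add1,r3:7,r4:Mul1,r5:9
  c10: -  regs: r0:Mul2,r1:-2,r2:Add1,r3:7,r4:Mul1,r5:9
  c11: CDB Add1=11  regs: r0:Mul2,r1:-2,r2:11,r3:7,r4:Mul1,r5:9
  c12: -  regs: r0:Mul2,r1:-2,r2:11,r3:7,r4:Mul1,r5:9
  c13: CDB Mul2=56  regs: r0:56,r1:-2,r2:11,r3:7,r4:Mul1,r5:9
  c14: -  regs: r0:56,r1:-2,r2:11,r3:7,r4:Mul1,r5:9
  c15: -  regs: r0:56,r1:-2,r2:11,r3:7,r4:Mul1,r5:9
  c16: -  regs: r0:56,r1:-2,r2:11,r3:7,r4:Mul1,r5:9
  c17: -  regs: r0:56,r1:-2,r2:11,r3:7,r4:Mul1,r5:9
  c18: CDB Mul1=504  regs: r0:56,r1:-2,r2:11,r3:7,r4:504,r5:9

STATUS = VALUE 504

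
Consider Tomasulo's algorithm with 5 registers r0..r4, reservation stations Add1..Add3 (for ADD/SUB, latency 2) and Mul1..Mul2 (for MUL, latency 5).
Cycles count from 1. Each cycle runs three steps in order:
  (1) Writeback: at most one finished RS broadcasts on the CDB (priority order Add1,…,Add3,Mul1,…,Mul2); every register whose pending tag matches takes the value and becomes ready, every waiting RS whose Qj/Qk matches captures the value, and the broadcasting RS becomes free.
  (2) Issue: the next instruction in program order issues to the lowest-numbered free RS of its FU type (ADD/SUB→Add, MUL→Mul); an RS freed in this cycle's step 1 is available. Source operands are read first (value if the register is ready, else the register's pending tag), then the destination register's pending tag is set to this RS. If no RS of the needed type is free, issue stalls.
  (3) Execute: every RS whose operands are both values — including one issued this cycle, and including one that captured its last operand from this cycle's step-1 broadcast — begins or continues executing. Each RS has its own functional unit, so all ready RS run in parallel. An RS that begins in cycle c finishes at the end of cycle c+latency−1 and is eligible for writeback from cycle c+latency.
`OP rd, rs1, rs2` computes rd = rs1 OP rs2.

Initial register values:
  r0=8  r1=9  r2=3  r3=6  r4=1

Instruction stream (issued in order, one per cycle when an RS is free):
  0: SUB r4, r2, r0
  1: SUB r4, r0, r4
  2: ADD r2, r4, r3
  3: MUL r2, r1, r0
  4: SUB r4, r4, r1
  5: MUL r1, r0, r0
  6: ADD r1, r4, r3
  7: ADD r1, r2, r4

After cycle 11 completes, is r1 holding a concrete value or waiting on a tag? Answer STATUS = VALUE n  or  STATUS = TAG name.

cycle 1: issue SUB r4<-Add1 // r0:8,r1:9,r2:3,r3:6,r4:Add1
cycle 2: issue SUB r4<-Add2 // r0:8,r1:9,r2:3,r3:6,r4:Add2
cycle 3: CDB Add1=-5; issue ADD r2<-Add1 // r0:8,r1:9,r2:Add1,r3:6,r4:Add2
cycle 4: issue MUL r2<-Mul1 // r0:8,r1:9,r2:Mul1,r3:6,r4:Add2
cycle 5: CDB Add2=13; issue SUB r4<-Add2 // r0:8,r1:9,r2:Mul1,r3:6,r4:Add2
cycle 6: issue MUL r1<-Mul2 // r0:8,r1:Mul2,r2:Mul1,r3:6,r4:Add2
cycle 7: CDB Add1=19; issue ADD r1<-Add1 // r0:8,r1:Add1,r2:Mul1,r3:6,r4:Add2
cycle 8: CDB Add2=4; issue ADD r1<-Add2 // r0:8,r1:Add2,r2:Mul1,r3:6,r4:4
cycle 9: CDB Mul1=72 // r0:8,r1:Add2,r2:72,r3:6,r4:4
cycle 10: CDB Add1=10 // r0:8,r1:Add2,r2:72,r3:6,r4:4
cycle 11: CDB Add2=76 // r0:8,r1:76,r2:72,r3:6,r4:4

STATUS = VALUE 76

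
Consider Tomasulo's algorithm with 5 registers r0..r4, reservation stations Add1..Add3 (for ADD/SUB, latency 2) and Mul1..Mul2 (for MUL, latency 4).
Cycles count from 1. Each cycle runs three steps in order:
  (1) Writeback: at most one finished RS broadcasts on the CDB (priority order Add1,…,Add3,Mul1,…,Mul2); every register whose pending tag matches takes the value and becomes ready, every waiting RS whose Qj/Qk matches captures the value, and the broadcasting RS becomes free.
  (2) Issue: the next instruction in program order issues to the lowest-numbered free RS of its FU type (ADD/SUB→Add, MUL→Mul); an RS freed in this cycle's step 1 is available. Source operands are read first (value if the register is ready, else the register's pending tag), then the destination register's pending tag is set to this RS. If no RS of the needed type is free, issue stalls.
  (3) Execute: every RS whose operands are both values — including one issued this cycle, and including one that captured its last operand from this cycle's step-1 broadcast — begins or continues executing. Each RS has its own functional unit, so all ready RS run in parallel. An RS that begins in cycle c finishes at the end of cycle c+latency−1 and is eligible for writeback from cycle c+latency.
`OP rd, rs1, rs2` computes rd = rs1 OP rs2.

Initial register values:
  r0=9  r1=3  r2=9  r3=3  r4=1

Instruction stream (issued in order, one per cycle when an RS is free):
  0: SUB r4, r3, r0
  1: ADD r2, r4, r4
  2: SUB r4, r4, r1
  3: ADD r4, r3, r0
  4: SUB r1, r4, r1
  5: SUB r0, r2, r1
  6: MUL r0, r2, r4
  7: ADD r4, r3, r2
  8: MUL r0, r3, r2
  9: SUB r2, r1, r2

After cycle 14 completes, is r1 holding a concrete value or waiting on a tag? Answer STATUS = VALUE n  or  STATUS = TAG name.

STATUS = VALUE 9

  c1: issue SUB r4<-Add1  regs: r0:9,r1:3,r2:9,r3:3,r4:Add1
  c2: issue ADD r2<-Add2  regs: r0:9,r1:3,r2:Add2,r3:3,r4:Add1
  c3: CDB Add1=-6; issue SUB r4<-Add1  regs: r0:9,r1:3,r2:Add2,r3:3,r4:Add1
  c4: issue ADD r4<-Add3  regs: r0:9,r1:3,r2:Add2,r3:3,r4:Add3
  c5: CDB Add1=-9; issue SUB r1<-Add1  regs: r0:9,r1:Add1,r2:Add2,r3:3,r4:Add3
  c6: CDB Add2=-12; issue SUB r0<-Add2  regs: r0:Add2,r1:Add1,r2:-12,r3:3,r4:Add3
  c7: CDB Add3=12; issue MUL r0<-Mul1  regs: r0:Mul1,r1:Add1,r2:-12,r3:3,r4:12
  c8: issue ADD r4<-Add3  regs: r0:Mul1,r1:Add1,r2:-12,r3:3,r4:Add3
  c9: CDB Add1=9; issue MUL r0<-Mul2  regs: r0:Mul2,r1:9,r2:-12,r3:3,r4:Add3
  c10: CDB Add3=-9; issue SUB r2<-Add1  regs: r0:Mul2,r1:9,r2:Add1,r3:3,r4:-9
  c11: CDB Add2=-21  regs: r0:Mul2,r1:9,r2:Add1,r3:3,r4:-9
  c12: CDB Add1=21  regs: r0:Mul2,r1:9,r2:21,r3:3,r4:-9
  c13: CDB Mul1=-144  regs: r0:Mul2,r1:9,r2:21,r3:3,r4:-9
  c14: CDB Mul2=-36  regs: r0:-36,r1:9,r2:21,r3:3,r4:-9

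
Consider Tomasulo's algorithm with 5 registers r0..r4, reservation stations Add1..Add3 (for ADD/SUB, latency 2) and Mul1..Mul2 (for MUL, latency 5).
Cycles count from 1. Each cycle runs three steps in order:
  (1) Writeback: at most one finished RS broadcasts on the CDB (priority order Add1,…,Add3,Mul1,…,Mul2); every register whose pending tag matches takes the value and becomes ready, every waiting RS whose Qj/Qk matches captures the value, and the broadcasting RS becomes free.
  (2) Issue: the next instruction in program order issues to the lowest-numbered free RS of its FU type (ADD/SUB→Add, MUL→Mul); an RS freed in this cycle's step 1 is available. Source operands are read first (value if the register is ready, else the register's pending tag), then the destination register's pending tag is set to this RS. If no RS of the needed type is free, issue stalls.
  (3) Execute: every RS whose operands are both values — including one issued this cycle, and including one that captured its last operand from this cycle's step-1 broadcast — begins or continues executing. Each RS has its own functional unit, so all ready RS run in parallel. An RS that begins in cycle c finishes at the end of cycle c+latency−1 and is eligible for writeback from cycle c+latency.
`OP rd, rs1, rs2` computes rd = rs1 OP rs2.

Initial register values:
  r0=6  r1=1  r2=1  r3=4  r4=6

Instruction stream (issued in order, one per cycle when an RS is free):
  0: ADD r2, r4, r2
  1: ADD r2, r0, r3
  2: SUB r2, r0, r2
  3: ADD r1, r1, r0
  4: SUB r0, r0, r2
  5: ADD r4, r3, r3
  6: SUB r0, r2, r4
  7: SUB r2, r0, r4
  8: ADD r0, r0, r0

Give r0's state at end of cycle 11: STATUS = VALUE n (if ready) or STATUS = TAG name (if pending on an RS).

  c1: issue ADD r2<-Add1  regs: r0:6,r1:1,r2:Add1,r3:4,r4:6
  c2: issue ADD r2<-Add2  regs: r0:6,r1:1,r2:Add2,r3:4,r4:6
  c3: CDB Add1=7; issue SUB r2<-Add1  regs: r0:6,r1:1,r2:Add1,r3:4,r4:6
  c4: CDB Add2=10; issue ADD r1<-Add2  regs: r0:6,r1:Add2,r2:Add1,r3:4,r4:6
  c5: issue SUB r0<-Add3  regs: r0:Add3,r1:Add2,r2:Add1,r3:4,r4:6
  c6: CDB Add1=-4; issue ADD r4<-Add1  regs: r0:Add3,r1:Add2,r2:-4,r3:4,r4:Add1
  c7: CDB Add2=7; issue SUB r0<-Add2  regs: r0:Add2,r1:7,r2:-4,r3:4,r4:Add1
  c8: CDB Add1=8; issue SUB r2<-Add1  regs: r0:Add2,r1:7,r2:Add1,r3:4,r4:8
  c9: CDB Add3=10; issue ADD r0<-Add3  regs: r0:Add3,r1:7,r2:Add1,r3:4,r4:8
  c10: CDB Add2=-12  regs: r0:Add3,r1:7,r2:Add1,r3:4,r4:8
  c11: -  regs: r0:Add3,r1:7,r2:Add1,r3:4,r4:8

STATUS = TAG Add3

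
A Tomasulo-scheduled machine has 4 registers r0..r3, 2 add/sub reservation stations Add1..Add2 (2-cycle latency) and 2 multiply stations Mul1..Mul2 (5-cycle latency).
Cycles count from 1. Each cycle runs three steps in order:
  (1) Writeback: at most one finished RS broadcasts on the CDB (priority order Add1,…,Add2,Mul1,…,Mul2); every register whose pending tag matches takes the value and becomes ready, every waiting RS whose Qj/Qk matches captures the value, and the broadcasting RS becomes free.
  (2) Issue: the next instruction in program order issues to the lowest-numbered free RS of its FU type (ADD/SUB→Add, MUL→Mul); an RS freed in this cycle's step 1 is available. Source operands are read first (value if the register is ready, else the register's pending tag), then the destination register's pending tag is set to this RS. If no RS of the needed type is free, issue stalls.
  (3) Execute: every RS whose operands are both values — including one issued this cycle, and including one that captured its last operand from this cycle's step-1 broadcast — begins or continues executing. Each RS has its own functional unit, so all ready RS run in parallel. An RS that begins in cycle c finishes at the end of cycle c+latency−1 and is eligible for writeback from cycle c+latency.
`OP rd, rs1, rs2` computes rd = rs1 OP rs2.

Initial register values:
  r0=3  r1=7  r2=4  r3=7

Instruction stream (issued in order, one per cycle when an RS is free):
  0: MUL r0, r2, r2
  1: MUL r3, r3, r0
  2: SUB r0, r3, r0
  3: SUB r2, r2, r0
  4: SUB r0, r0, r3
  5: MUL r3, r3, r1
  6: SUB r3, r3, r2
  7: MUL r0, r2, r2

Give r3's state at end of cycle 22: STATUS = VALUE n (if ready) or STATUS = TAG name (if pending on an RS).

cycle 1: issue MUL r0<-Mul1 // r0:Mul1,r1:7,r2:4,r3:7
cycle 2: issue MUL r3<-Mul2 // r0:Mul1,r1:7,r2:4,r3:Mul2
cycle 3: issue SUB r0<-Add1 // r0:Add1,r1:7,r2:4,r3:Mul2
cycle 4: issue SUB r2<-Add2 // r0:Add1,r1:7,r2:Add2,r3:Mul2
cycle 5: stall // r0:Add1,r1:7,r2:Add2,r3:Mul2
cycle 6: CDB Mul1=16; stall // r0:Add1,r1:7,r2:Add2,r3:Mul2
cycle 7: stall // r0:Add1,r1:7,r2:Add2,r3:Mul2
cycle 8: stall // r0:Add1,r1:7,r2:Add2,r3:Mul2
cycle 9: stall // r0:Add1,r1:7,r2:Add2,r3:Mul2
cycle 10: stall // r0:Add1,r1:7,r2:Add2,r3:Mul2
cycle 11: CDB Mul2=112; stall // r0:Add1,r1:7,r2:Add2,r3:112
cycle 12: stall // r0:Add1,r1:7,r2:Add2,r3:112
cycle 13: CDB Add1=96; issue SUB r0<-Add1 // r0:Add1,r1:7,r2:Add2,r3:112
cycle 14: issue MUL r3<-Mul1 // r0:Add1,r1:7,r2:Add2,r3:Mul1
cycle 15: CDB Add1=-16; issue SUB r3<-Add1 // r0:-16,r1:7,r2:Add2,r3:Add1
cycle 16: CDB Add2=-92; issue MUL r0<-Mul2 // r0:Mul2,r1:7,r2:-92,r3:Add1
cycle 17: - // r0:Mul2,r1:7,r2:-92,r3:Add1
cycle 18: - // r0:Mul2,r1:7,r2:-92,r3:Add1
cycle 19: CDB Mul1=784 // r0:Mul2,r1:7,r2:-92,r3:Add1
cycle 20: - // r0:Mul2,r1:7,r2:-92,r3:Add1
cycle 21: CDB Add1=876 // r0:Mul2,r1:7,r2:-92,r3:876
cycle 22: CDB Mul2=8464 // r0:8464,r1:7,r2:-92,r3:876

STATUS = VALUE 876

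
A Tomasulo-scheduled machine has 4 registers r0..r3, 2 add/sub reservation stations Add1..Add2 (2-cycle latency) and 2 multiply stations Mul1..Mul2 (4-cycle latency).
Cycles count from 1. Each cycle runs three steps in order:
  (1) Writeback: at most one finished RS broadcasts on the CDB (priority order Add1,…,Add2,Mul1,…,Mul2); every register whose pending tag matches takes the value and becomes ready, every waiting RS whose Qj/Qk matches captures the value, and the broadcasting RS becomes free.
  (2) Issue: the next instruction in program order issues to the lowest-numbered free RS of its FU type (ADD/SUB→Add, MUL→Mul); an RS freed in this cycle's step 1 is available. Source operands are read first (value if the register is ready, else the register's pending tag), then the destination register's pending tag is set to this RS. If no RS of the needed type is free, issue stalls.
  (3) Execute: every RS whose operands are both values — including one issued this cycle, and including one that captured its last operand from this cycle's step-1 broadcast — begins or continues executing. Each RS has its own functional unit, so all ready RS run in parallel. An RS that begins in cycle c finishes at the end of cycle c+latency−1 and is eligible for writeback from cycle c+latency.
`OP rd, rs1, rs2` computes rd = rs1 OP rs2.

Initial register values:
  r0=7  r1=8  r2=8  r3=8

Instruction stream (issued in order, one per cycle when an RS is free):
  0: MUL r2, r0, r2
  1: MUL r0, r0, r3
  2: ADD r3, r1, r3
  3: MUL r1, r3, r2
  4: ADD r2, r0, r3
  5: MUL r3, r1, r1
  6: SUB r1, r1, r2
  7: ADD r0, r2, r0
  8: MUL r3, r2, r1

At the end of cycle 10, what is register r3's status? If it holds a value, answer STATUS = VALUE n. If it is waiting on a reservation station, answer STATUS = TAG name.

cycle 1: issue MUL r2<-Mul1 // r0:7,r1:8,r2:Mul1,r3:8
cycle 2: issue MUL r0<-Mul2 // r0:Mul2,r1:8,r2:Mul1,r3:8
cycle 3: issue ADD r3<-Add1 // r0:Mul2,r1:8,r2:Mul1,r3:Add1
cycle 4: stall // r0:Mul2,r1:8,r2:Mul1,r3:Add1
cycle 5: CDB Add1=16; stall // r0:Mul2,r1:8,r2:Mul1,r3:16
cycle 6: CDB Mul1=56; issue MUL r1<-Mul1 // r0:Mul2,r1:Mul1,r2:56,r3:16
cycle 7: CDB Mul2=56; issue ADD r2<-Add1 // r0:56,r1:Mul1,r2:Add1,r3:16
cycle 8: issue MUL r3<-Mul2 // r0:56,r1:Mul1,r2:Add1,r3:Mul2
cycle 9: CDB Add1=72; issue SUB r1<-Add1 // r0:56,r1:Add1,r2:72,r3:Mul2
cycle 10: CDB Mul1=896; issue ADD r0<-Add2 // r0:Add2,r1:Add1,r2:72,r3:Mul2

STATUS = TAG Mul2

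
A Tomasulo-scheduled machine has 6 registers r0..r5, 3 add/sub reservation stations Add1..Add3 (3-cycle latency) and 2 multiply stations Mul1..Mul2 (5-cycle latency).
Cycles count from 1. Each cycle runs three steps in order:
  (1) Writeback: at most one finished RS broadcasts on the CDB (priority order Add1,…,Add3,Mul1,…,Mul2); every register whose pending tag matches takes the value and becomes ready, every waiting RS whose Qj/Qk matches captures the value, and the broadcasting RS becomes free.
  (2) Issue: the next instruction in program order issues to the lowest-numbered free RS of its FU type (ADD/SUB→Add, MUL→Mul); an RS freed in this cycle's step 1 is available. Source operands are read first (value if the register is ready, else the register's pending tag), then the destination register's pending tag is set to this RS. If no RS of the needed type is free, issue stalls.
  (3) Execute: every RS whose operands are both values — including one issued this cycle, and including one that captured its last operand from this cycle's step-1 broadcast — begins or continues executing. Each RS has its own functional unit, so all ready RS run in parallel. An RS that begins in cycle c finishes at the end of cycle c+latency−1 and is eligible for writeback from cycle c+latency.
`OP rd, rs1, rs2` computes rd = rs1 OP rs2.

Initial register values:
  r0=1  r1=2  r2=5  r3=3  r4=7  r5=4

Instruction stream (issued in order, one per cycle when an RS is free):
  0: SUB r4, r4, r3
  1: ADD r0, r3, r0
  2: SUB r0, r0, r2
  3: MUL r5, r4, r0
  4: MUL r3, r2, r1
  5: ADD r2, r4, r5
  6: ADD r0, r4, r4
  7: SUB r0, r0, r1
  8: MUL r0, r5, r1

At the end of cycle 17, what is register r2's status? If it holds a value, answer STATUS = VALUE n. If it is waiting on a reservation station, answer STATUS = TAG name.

cycle 1: issue SUB r4<-Add1 // r0:1,r1:2,r2:5,r3:3,r4:Add1,r5:4
cycle 2: issue ADD r0<-Add2 // r0:Add2,r1:2,r2:5,r3:3,r4:Add1,r5:4
cycle 3: issue SUB r0<-Add3 // r0:Add3,r1:2,r2:5,r3:3,r4:Add1,r5:4
cycle 4: CDB Add1=4; issue MUL r5<-Mul1 // r0:Add3,r1:2,r2:5,r3:3,r4:4,r5:Mul1
cycle 5: CDB Add2=4; issue MUL r3<-Mul2 // r0:Add3,r1:2,r2:5,r3:Mul2,r4:4,r5:Mul1
cycle 6: issue ADD r2<-Add1 // r0:Add3,r1:2,r2:Add1,r3:Mul2,r4:4,r5:Mul1
cycle 7: issue ADD r0<-Add2 // r0:Add2,r1:2,r2:Add1,r3:Mul2,r4:4,r5:Mul1
cycle 8: CDB Add3=-1; issue SUB r0<-Add3 // r0:Add3,r1:2,r2:Add1,r3:Mul2,r4:4,r5:Mul1
cycle 9: stall // r0:Add3,r1:2,r2:Add1,r3:Mul2,r4:4,r5:Mul1
cycle 10: CDB Add2=8; stall // r0:Add3,r1:2,r2:Add1,r3:Mul2,r4:4,r5:Mul1
cycle 11: CDB Mul2=10; issue MUL r0<-Mul2 // r0:Mul2,r1:2,r2:Add1,r3:10,r4:4,r5:Mul1
cycle 12: - // r0:Mul2,r1:2,r2:Add1,r3:10,r4:4,r5:Mul1
cycle 13: CDB Add3=6 // r0:Mul2,r1:2,r2:Add1,r3:10,r4:4,r5:Mul1
cycle 14: CDB Mul1=-4 // r0:Mul2,r1:2,r2:Add1,r3:10,r4:4,r5:-4
cycle 15: - // r0:Mul2,r1:2,r2:Add1,r3:10,r4:4,r5:-4
cycle 16: - // r0:Mul2,r1:2,r2:Add1,r3:10,r4:4,r5:-4
cycle 17: CDB Add1=0 // r0:Mul2,r1:2,r2:0,r3:10,r4:4,r5:-4

STATUS = VALUE 0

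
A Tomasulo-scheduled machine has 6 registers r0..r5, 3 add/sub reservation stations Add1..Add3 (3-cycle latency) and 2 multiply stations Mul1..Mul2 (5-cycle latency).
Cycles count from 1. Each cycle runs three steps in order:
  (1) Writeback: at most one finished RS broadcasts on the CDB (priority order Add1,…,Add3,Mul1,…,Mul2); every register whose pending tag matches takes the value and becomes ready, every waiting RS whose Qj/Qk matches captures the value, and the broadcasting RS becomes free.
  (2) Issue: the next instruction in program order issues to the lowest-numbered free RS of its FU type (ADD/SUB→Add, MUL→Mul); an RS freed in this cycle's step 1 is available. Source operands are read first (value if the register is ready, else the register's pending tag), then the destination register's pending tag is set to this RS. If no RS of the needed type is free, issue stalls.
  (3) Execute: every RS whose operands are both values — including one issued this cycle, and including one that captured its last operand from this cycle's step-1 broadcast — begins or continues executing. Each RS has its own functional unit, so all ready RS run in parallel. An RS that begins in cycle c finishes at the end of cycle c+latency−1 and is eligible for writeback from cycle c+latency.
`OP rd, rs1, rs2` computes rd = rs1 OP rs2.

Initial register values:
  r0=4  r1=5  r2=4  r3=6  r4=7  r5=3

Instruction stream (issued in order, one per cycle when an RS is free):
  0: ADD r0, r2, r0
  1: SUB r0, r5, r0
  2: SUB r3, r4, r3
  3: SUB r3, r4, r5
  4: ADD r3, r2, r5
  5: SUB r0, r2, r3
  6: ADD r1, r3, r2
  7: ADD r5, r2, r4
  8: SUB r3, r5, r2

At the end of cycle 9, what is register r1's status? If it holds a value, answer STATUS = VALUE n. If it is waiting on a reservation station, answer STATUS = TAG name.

c1: issue ADD r0<-Add1 | r0:Add1,r1:5,r2:4,r3:6,r4:7,r5:3
c2: issue SUB r0<-Add2 | r0:Add2,r1:5,r2:4,r3:6,r4:7,r5:3
c3: issue SUB r3<-Add3 | r0:Add2,r1:5,r2:4,r3:Add3,r4:7,r5:3
c4: CDB Add1=8; issue SUB r3<-Add1 | r0:Add2,r1:5,r2:4,r3:Add1,r4:7,r5:3
c5: stall | r0:Add2,r1:5,r2:4,r3:Add1,r4:7,r5:3
c6: CDB Add3=1; issue ADD r3<-Add3 | r0:Add2,r1:5,r2:4,r3:Add3,r4:7,r5:3
c7: CDB Add1=4; issue SUB r0<-Add1 | r0:Add1,r1:5,r2:4,r3:Add3,r4:7,r5:3
c8: CDB Add2=-5; issue ADD r1<-Add2 | r0:Add1,r1:Add2,r2:4,r3:Add3,r4:7,r5:3
c9: CDB Add3=7; issue ADD r5<-Add3 | r0:Add1,r1:Add2,r2:4,r3:7,r4:7,r5:Add3

STATUS = TAG Add2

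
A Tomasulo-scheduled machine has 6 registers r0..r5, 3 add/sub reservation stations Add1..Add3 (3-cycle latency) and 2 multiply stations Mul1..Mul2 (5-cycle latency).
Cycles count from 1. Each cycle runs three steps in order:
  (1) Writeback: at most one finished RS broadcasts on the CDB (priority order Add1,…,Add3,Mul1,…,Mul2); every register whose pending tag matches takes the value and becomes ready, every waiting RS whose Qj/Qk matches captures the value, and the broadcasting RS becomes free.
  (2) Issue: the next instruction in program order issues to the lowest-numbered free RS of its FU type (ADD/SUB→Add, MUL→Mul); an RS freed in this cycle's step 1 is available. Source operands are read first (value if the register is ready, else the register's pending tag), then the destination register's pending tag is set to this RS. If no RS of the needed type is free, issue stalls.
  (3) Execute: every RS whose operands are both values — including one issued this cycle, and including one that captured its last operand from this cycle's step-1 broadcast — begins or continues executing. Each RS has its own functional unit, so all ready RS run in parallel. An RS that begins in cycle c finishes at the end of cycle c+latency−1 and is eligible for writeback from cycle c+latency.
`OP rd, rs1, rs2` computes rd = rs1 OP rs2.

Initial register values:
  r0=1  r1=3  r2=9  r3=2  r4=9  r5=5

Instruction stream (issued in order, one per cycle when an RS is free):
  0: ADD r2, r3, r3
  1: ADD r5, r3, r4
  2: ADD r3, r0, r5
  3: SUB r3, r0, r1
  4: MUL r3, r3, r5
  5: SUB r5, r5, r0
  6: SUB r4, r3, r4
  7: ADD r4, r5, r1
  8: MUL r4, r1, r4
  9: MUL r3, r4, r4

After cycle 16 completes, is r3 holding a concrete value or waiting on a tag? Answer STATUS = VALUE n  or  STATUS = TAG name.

STATUS = TAG Mul1

cycle 1: issue ADD r2<-Add1 // r0:1,r1:3,r2:Add1,r3:2,r4:9,r5:5
cycle 2: issue ADD r5<-Add2 // r0:1,r1:3,r2:Add1,r3:2,r4:9,r5:Add2
cycle 3: issue ADD r3<-Add3 // r0:1,r1:3,r2:Add1,r3:Add3,r4:9,r5:Add2
cycle 4: CDB Add1=4; issue SUB r3<-Add1 // r0:1,r1:3,r2:4,r3:Add1,r4:9,r5:Add2
cycle 5: CDB Add2=11; issue MUL r3<-Mul1 // r0:1,r1:3,r2:4,r3:Mul1,r4:9,r5:11
cycle 6: issue SUB r5<-Add2 // r0:1,r1:3,r2:4,r3:Mul1,r4:9,r5:Add2
cycle 7: CDB Add1=-2; issue SUB r4<-Add1 // r0:1,r1:3,r2:4,r3:Mul1,r4:Add1,r5:Add2
cycle 8: CDB Add3=12; issue ADD r4<-Add3 // r0:1,r1:3,r2:4,r3:Mul1,r4:Add3,r5:Add2
cycle 9: CDB Add2=10; issue MUL r4<-Mul2 // r0:1,r1:3,r2:4,r3:Mul1,r4:Mul2,r5:10
cycle 10: stall // r0:1,r1:3,r2:4,r3:Mul1,r4:Mul2,r5:10
cycle 11: stall // r0:1,r1:3,r2:4,r3:Mul1,r4:Mul2,r5:10
cycle 12: CDB Add3=13; stall // r0:1,r1:3,r2:4,r3:Mul1,r4:Mul2,r5:10
cycle 13: CDB Mul1=-22; issue MUL r3<-Mul1 // r0:1,r1:3,r2:4,r3:Mul1,r4:Mul2,r5:10
cycle 14: - // r0:1,r1:3,r2:4,r3:Mul1,r4:Mul2,r5:10
cycle 15: - // r0:1,r1:3,r2:4,r3:Mul1,r4:Mul2,r5:10
cycle 16: CDB Add1=-31 // r0:1,r1:3,r2:4,r3:Mul1,r4:Mul2,r5:10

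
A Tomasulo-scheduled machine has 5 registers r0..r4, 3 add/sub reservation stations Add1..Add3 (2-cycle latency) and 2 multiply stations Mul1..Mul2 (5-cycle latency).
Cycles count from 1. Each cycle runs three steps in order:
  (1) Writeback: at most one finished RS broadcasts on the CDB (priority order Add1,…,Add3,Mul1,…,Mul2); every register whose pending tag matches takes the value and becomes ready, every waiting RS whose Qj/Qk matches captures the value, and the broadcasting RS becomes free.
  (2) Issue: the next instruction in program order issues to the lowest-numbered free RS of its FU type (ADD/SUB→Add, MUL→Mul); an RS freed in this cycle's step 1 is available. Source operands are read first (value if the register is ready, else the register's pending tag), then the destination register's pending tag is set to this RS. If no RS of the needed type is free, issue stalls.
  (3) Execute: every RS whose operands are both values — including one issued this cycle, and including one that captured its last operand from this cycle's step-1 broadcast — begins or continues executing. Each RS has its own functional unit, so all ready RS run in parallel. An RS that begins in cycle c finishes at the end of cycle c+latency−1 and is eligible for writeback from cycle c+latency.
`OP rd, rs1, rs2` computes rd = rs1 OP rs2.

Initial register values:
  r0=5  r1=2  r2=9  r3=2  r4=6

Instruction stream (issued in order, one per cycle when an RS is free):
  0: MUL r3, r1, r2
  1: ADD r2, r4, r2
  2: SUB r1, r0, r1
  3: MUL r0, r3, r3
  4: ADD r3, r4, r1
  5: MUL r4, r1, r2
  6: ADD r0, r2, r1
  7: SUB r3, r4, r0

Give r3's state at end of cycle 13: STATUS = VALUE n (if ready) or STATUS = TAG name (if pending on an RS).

cycle 1: issue MUL r3<-Mul1 // r0:5,r1:2,r2:9,r3:Mul1,r4:6
cycle 2: issue ADD r2<-Add1 // r0:5,r1:2,r2:Add1,r3:Mul1,r4:6
cycle 3: issue SUB r1<-Add2 // r0:5,r1:Add2,r2:Add1,r3:Mul1,r4:6
cycle 4: CDB Add1=15; issue MUL r0<-Mul2 // r0:Mul2,r1:Add2,r2:15,r3:Mul1,r4:6
cycle 5: CDB Add2=3; issue ADD r3<-Add1 // r0:Mul2,r1:3,r2:15,r3:Add1,r4:6
cycle 6: CDB Mul1=18; issue MUL r4<-Mul1 // r0:Mul2,r1:3,r2:15,r3:Add1,r4:Mul1
cycle 7: CDB Add1=9; issue ADD r0<-Add1 // r0:Add1,r1:3,r2:15,r3:9,r4:Mul1
cycle 8: issue SUB r3<-Add2 // r0:Add1,r1:3,r2:15,r3:Add2,r4:Mul1
cycle 9: CDB Add1=18 // r0:18,r1:3,r2:15,r3:Add2,r4:Mul1
cycle 10: - // r0:18,r1:3,r2:15,r3:Add2,r4:Mul1
cycle 11: CDB Mul1=45 // r0:18,r1:3,r2:15,r3:Add2,r4:45
cycle 12: CDB Mul2=324 // r0:18,r1:3,r2:15,r3:Add2,r4:45
cycle 13: CDB Add2=27 // r0:18,r1:3,r2:15,r3:27,r4:45

STATUS = VALUE 27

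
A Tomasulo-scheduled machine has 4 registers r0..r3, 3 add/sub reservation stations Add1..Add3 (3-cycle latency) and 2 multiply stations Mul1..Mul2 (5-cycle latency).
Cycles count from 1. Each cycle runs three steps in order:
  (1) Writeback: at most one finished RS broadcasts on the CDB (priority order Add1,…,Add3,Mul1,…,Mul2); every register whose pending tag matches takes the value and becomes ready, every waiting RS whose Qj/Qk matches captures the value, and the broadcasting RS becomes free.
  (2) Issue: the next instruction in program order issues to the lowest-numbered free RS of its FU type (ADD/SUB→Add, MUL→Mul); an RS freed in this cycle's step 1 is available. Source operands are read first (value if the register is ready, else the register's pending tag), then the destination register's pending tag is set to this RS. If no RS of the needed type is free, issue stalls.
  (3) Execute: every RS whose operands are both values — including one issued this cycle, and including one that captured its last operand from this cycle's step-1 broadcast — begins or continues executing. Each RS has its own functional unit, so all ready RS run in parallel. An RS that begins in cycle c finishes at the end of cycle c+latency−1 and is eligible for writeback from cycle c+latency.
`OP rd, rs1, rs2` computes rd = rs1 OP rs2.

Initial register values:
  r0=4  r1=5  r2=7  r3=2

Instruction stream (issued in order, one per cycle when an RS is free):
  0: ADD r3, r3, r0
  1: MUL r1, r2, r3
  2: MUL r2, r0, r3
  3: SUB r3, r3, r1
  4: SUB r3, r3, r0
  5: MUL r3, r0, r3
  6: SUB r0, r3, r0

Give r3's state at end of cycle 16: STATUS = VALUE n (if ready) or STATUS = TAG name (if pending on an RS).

cycle 1: issue ADD r3<-Add1 // r0:4,r1:5,r2:7,r3:Add1
cycle 2: issue MUL r1<-Mul1 // r0:4,r1:Mul1,r2:7,r3:Add1
cycle 3: issue MUL r2<-Mul2 // r0:4,r1:Mul1,r2:Mul2,r3:Add1
cycle 4: CDB Add1=6; issue SUB r3<-Add1 // r0:4,r1:Mul1,r2:Mul2,r3:Add1
cycle 5: issue SUB r3<-Add2 // r0:4,r1:Mul1,r2:Mul2,r3:Add2
cycle 6: stall // r0:4,r1:Mul1,r2:Mul2,r3:Add2
cycle 7: stall // r0:4,r1:Mul1,r2:Mul2,r3:Add2
cycle 8: stall // r0:4,r1:Mul1,r2:Mul2,r3:Add2
cycle 9: CDB Mul1=42; issue MUL r3<-Mul1 // r0:4,r1:42,r2:Mul2,r3:Mul1
cycle 10: CDB Mul2=24; issue SUB r0<-Add3 // r0:Add3,r1:42,r2:24,r3:Mul1
cycle 11: - // r0:Add3,r1:42,r2:24,r3:Mul1
cycle 12: CDB Add1=-36 // r0:Add3,r1:42,r2:24,r3:Mul1
cycle 13: - // r0:Add3,r1:42,r2:24,r3:Mul1
cycle 14: - // r0:Add3,r1:42,r2:24,r3:Mul1
cycle 15: CDB Add2=-40 // r0:Add3,r1:42,r2:24,r3:Mul1
cycle 16: - // r0:Add3,r1:42,r2:24,r3:Mul1

STATUS = TAG Mul1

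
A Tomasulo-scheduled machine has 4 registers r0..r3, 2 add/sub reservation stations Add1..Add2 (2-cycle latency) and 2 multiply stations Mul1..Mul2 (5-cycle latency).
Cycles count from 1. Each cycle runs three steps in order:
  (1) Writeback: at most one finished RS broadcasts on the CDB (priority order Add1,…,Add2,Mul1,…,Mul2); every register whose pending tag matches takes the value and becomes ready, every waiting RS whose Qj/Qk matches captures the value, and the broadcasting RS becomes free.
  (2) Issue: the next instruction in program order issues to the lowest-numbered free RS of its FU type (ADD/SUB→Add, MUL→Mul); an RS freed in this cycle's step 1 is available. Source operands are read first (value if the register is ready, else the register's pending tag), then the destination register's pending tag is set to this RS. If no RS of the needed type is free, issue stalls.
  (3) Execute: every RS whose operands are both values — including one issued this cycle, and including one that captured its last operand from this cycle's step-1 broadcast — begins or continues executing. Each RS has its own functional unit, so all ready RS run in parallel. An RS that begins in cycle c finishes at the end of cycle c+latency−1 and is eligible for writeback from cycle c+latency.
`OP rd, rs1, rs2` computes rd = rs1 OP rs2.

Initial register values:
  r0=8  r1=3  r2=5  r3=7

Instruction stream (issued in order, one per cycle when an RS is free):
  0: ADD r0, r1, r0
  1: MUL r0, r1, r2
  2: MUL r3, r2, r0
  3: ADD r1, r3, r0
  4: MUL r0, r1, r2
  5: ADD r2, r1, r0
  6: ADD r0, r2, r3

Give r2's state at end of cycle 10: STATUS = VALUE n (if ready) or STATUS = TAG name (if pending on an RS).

  c1: issue ADD r0<-Add1  regs: r0:Add1,r1:3,r2:5,r3:7
  c2: issue MUL r0<-Mul1  regs: r0:Mul1,r1:3,r2:5,r3:7
  c3: CDB Add1=11; issue MUL r3<-Mul2  regs: r0:Mul1,r1:3,r2:5,r3:Mul2
  c4: issue ADD r1<-Add1  regs: r0:Mul1,r1:Add1,r2:5,r3:Mul2
  c5: stall  regs: r0:Mul1,r1:Add1,r2:5,r3:Mul2
  c6: stall  regs: r0:Mul1,r1:Add1,r2:5,r3:Mul2
  c7: CDB Mul1=15; issue MUL r0<-Mul1  regs: r0:Mul1,r1:Add1,r2:5,r3:Mul2
  c8: issue ADD r2<-Add2  regs: r0:Mul1,r1:Add1,r2:Add2,r3:Mul2
  c9: stall  regs: r0:Mul1,r1:Add1,r2:Add2,r3:Mul2
  c10: stall  regs: r0:Mul1,r1:Add1,r2:Add2,r3:Mul2

STATUS = TAG Add2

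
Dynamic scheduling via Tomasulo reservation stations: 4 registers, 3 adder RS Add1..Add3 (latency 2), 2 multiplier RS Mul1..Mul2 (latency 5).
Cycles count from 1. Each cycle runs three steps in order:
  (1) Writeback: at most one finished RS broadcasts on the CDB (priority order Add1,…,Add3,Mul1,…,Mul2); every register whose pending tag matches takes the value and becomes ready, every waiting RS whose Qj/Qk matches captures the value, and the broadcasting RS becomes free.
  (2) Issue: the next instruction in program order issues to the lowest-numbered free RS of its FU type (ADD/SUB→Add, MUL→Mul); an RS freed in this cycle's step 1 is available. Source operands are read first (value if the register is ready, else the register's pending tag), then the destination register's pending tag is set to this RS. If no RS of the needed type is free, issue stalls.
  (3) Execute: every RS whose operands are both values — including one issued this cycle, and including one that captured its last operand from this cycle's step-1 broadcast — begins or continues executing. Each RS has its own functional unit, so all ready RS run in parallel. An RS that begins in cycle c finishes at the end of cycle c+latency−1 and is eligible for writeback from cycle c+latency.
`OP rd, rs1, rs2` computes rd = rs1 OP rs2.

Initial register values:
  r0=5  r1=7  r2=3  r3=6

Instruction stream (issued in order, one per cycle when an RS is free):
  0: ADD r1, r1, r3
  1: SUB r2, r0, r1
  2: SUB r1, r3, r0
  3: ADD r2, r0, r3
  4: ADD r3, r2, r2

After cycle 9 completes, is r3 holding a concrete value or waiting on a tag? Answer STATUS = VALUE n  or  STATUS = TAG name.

STATUS = VALUE 22

  c1: issue ADD r1<-Add1  regs: r0:5,r1:Add1,r2:3,r3:6
  c2: issue SUB r2<-Add2  regs: r0:5,r1:Add1,r2:Add2,r3:6
  c3: CDB Add1=13; issue SUB r1<-Add1  regs: r0:5,r1:Add1,r2:Add2,r3:6
  c4: issue ADD r2<-Add3  regs: r0:5,r1:Add1,r2:Add3,r3:6
  c5: CDB Add1=1; issue ADD r3<-Add1  regs: r0:5,r1:1,r2:Add3,r3:Add1
  c6: CDB Add2=-8  regs: r0:5,r1:1,r2:Add3,r3:Add1
  c7: CDB Add3=11  regs: r0:5,r1:1,r2:11,r3:Add1
  c8: -  regs: r0:5,r1:1,r2:11,r3:Add1
  c9: CDB Add1=22  regs: r0:5,r1:1,r2:11,r3:22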